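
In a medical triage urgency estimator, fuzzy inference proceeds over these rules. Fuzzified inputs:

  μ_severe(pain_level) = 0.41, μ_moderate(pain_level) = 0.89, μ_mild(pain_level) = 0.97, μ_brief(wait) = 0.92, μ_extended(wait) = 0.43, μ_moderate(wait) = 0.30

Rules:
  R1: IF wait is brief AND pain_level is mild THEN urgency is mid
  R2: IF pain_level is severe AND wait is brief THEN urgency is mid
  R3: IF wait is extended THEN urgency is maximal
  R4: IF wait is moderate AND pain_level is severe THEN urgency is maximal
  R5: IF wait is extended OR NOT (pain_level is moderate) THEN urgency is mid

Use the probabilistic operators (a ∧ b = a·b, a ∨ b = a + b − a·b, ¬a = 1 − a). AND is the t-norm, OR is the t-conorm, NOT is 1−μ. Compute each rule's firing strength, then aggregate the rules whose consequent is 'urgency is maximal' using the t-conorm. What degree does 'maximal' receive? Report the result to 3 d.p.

0.500

R1: brief=0.92, mild=0.97; AND[a·b] → w = 0.8924
R2: severe=0.41, brief=0.92; AND[a·b] → w = 0.3772
R3: extended=0.43 → w = 0.4300
R4: moderate=0.30, severe=0.41; AND[a·b] → w = 0.1230
R5: extended=0.43, ¬moderate=1−0.89=0.11; OR[a + b − a·b] → w = 0.4927
Rules with consequent 'maximal': {R3, R4} → strengths 0.4300, 0.1230
Aggregate via t-conorm [a + b − a·b]: 0.5001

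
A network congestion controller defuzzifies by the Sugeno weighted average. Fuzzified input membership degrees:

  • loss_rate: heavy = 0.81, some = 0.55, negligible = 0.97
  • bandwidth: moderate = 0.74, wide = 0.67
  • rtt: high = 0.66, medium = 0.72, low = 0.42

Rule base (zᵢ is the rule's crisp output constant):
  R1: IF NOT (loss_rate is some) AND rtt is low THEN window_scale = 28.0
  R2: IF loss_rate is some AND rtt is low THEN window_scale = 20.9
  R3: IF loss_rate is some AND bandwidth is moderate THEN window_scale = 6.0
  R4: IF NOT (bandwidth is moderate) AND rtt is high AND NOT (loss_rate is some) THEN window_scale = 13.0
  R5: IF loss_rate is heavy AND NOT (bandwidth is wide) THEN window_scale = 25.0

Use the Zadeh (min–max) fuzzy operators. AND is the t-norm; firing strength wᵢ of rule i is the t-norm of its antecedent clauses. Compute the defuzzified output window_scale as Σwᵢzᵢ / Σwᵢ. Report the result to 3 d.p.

17.913

R1 (z=28.0): ¬some=1−0.55=0.45, low=0.42; AND[min(a, b)] → w = 0.42
R2 (z=20.9): some=0.55, low=0.42; AND[min(a, b)] → w = 0.42
R3 (z=6.0): some=0.55, moderate=0.74; AND[min(a, b)] → w = 0.55
R4 (z=13.0): ¬moderate=1−0.74=0.26, high=0.66, ¬some=1−0.55=0.45; AND[min(a, b)] → w = 0.26
R5 (z=25.0): heavy=0.81, ¬wide=1−0.67=0.33; AND[min(a, b)] → w = 0.33
Weighted average = (0.42·28.0 + 0.42·20.9 + 0.55·6.0 + 0.26·13.0 + 0.33·25.0) / (0.42 + 0.42 + 0.55 + 0.26 + 0.33)
  = 35.4680 / 1.9800 = 17.913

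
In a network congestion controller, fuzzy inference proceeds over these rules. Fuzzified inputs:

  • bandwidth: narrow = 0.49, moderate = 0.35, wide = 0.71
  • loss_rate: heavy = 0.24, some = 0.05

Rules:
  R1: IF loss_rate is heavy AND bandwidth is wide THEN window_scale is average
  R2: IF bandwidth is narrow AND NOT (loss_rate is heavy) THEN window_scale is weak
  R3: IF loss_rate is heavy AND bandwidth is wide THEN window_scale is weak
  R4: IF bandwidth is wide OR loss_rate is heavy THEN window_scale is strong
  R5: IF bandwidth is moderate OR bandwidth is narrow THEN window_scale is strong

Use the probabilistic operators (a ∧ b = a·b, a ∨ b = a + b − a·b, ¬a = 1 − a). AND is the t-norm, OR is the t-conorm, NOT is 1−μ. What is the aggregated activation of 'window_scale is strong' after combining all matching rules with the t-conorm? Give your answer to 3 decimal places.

R1: heavy=0.24, wide=0.71; AND[a·b] → w = 0.1704
R2: narrow=0.49, ¬heavy=1−0.24=0.76; AND[a·b] → w = 0.3724
R3: heavy=0.24, wide=0.71; AND[a·b] → w = 0.1704
R4: wide=0.71, heavy=0.24; OR[a + b − a·b] → w = 0.7796
R5: moderate=0.35, narrow=0.49; OR[a + b − a·b] → w = 0.6685
Rules with consequent 'strong': {R4, R5} → strengths 0.7796, 0.6685
Aggregate via t-conorm [a + b − a·b]: 0.9269

0.927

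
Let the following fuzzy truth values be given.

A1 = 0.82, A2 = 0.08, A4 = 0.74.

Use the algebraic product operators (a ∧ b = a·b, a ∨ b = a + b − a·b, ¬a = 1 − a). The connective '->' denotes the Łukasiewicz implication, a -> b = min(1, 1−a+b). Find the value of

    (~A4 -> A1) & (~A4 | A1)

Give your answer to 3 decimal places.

0.867

~A4 = 1 − 0.7400 = 0.2600
~A4 -> A1  [Łukasiewicz: min(1, 1−a+b)] with a=0.2600, b=0.8200 → 1.0000
~A4 = 1 − 0.7400 = 0.2600
~A4 | A1 = a + b − a·b on (0.2600, 0.8200) = 0.8668
(~A4 -> A1) & (~A4 | A1) = a·b on (1.0000, 0.8668) = 0.8668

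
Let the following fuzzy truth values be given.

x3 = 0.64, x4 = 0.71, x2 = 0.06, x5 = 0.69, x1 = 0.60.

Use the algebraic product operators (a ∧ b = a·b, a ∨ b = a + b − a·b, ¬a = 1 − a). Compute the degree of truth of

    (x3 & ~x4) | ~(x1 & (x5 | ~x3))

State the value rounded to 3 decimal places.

~x4 = 1 − 0.7100 = 0.2900
x3 & ~x4 = a·b on (0.6400, 0.2900) = 0.1856
~x3 = 1 − 0.6400 = 0.3600
x5 | ~x3 = a + b − a·b on (0.6900, 0.3600) = 0.8016
x1 & (x5 | ~x3) = a·b on (0.6000, 0.8016) = 0.4810
~(x1 & (x5 | ~x3)) = 1 − 0.4810 = 0.5190
(x3 & ~x4) | ~(x1 & (x5 | ~x3)) = a + b − a·b on (0.1856, 0.5190) = 0.6083

0.608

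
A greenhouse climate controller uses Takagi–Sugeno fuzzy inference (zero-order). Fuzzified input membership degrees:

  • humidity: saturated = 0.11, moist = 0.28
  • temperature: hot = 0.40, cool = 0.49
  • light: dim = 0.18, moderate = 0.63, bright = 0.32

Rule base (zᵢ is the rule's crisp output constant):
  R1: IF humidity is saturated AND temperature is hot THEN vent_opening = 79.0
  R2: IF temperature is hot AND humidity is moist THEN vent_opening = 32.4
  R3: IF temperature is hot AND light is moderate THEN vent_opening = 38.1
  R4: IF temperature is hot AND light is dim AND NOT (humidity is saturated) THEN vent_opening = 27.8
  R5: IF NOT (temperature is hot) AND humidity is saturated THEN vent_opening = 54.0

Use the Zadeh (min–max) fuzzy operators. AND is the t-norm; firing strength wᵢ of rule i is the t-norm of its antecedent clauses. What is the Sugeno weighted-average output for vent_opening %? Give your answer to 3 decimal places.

R1 (z=79.0): saturated=0.11, hot=0.40; AND[min(a, b)] → w = 0.11
R2 (z=32.4): hot=0.40, moist=0.28; AND[min(a, b)] → w = 0.28
R3 (z=38.1): hot=0.40, moderate=0.63; AND[min(a, b)] → w = 0.40
R4 (z=27.8): hot=0.40, dim=0.18, ¬saturated=1−0.11=0.89; AND[min(a, b)] → w = 0.18
R5 (z=54.0): ¬hot=1−0.40=0.60, saturated=0.11; AND[min(a, b)] → w = 0.11
Weighted average = (0.11·79.0 + 0.28·32.4 + 0.40·38.1 + 0.18·27.8 + 0.11·54.0) / (0.11 + 0.28 + 0.40 + 0.18 + 0.11)
  = 43.9460 / 1.0800 = 40.691

40.691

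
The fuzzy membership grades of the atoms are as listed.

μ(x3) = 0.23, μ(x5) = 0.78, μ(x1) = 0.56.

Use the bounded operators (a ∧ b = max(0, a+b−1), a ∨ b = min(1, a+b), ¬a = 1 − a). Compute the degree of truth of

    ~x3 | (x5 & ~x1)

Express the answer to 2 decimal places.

0.99

~x3 = 1 − 0.23 = 0.77
~x1 = 1 − 0.56 = 0.44
x5 & ~x1 = max(0, a+b−1) on (0.78, 0.44) = 0.22
~x3 | (x5 & ~x1) = min(1, a+b) on (0.77, 0.22) = 0.99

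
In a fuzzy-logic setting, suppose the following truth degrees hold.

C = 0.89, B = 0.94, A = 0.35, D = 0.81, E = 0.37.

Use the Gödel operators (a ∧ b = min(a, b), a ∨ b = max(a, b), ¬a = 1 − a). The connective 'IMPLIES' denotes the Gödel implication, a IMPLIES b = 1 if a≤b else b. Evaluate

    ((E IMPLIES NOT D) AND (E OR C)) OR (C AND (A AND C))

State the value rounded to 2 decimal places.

NOT D = 1 − 0.81 = 0.19
E IMPLIES NOT D  [Gödel: 1 if a≤b else b] with a=0.37, b=0.19 → 0.19
E OR C = max(a, b) on (0.37, 0.89) = 0.89
(E IMPLIES NOT D) AND (E OR C) = min(a, b) on (0.19, 0.89) = 0.19
A AND C = min(a, b) on (0.35, 0.89) = 0.35
C AND (A AND C) = min(a, b) on (0.89, 0.35) = 0.35
((E IMPLIES NOT D) AND (E OR C)) OR (C AND (A AND C)) = max(a, b) on (0.19, 0.35) = 0.35

0.35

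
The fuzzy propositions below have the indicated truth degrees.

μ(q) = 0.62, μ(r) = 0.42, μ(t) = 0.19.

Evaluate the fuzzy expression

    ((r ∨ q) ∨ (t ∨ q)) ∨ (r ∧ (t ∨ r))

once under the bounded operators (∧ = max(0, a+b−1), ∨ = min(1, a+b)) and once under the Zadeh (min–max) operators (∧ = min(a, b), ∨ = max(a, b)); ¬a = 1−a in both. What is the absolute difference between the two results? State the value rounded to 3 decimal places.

0.380

Under bounded:
  r ∨ q = min(1, a+b) on (0.42, 0.62) = 1.00
  t ∨ q = min(1, a+b) on (0.19, 0.62) = 0.81
  (r ∨ q) ∨ (t ∨ q) = min(1, a+b) on (1.00, 0.81) = 1.00
  t ∨ r = min(1, a+b) on (0.19, 0.42) = 0.61
  r ∧ (t ∨ r) = max(0, a+b−1) on (0.42, 0.61) = 0.03
  ((r ∨ q) ∨ (t ∨ q)) ∨ (r ∧ (t ∨ r)) = min(1, a+b) on (1.00, 0.03) = 1.00
  → value = 1.0000
Under Zadeh (min–max):
  r ∨ q = max(a, b) on (0.42, 0.62) = 0.62
  t ∨ q = max(a, b) on (0.19, 0.62) = 0.62
  (r ∨ q) ∨ (t ∨ q) = max(a, b) on (0.62, 0.62) = 0.62
  t ∨ r = max(a, b) on (0.19, 0.42) = 0.42
  r ∧ (t ∨ r) = min(a, b) on (0.42, 0.42) = 0.42
  ((r ∨ q) ∨ (t ∨ q)) ∨ (r ∧ (t ∨ r)) = max(a, b) on (0.62, 0.42) = 0.62
  → value = 0.6200
|1.0000 − 0.6200| = 0.380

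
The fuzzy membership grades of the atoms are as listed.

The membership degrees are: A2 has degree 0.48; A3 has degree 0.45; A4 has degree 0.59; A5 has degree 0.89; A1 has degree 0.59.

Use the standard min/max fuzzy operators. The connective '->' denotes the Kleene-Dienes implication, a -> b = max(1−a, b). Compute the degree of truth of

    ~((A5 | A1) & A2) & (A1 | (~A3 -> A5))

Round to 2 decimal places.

0.52

A5 | A1 = max(a, b) on (0.89, 0.59) = 0.89
(A5 | A1) & A2 = min(a, b) on (0.89, 0.48) = 0.48
~((A5 | A1) & A2) = 1 − 0.48 = 0.52
~A3 = 1 − 0.45 = 0.55
~A3 -> A5  [Kleene-Dienes: max(1−a, b)] with a=0.55, b=0.89 → 0.89
A1 | (~A3 -> A5) = max(a, b) on (0.59, 0.89) = 0.89
~((A5 | A1) & A2) & (A1 | (~A3 -> A5)) = min(a, b) on (0.52, 0.89) = 0.52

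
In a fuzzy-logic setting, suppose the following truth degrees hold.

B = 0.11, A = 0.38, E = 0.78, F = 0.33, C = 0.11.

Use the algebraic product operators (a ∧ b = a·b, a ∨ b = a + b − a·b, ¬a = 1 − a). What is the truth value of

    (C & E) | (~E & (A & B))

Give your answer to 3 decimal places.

C & E = a·b on (0.1100, 0.7800) = 0.0858
~E = 1 − 0.7800 = 0.2200
A & B = a·b on (0.3800, 0.1100) = 0.0418
~E & (A & B) = a·b on (0.2200, 0.0418) = 0.0092
(C & E) | (~E & (A & B)) = a + b − a·b on (0.0858, 0.0092) = 0.0942

0.094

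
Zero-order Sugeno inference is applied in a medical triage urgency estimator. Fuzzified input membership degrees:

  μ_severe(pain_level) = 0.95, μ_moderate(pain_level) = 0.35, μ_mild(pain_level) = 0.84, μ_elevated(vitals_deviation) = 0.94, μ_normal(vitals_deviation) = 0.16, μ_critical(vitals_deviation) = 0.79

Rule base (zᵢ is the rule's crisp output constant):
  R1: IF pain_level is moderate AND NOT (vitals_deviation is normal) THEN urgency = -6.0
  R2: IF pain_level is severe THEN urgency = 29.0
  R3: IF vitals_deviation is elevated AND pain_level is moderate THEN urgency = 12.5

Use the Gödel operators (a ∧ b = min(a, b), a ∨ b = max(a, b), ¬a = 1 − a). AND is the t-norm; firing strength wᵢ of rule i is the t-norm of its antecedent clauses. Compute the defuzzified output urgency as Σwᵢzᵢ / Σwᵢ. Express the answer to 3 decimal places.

R1 (z=-6.0): moderate=0.35, ¬normal=1−0.16=0.84; AND[min(a, b)] → w = 0.35
R2 (z=29.0): severe=0.95 → w = 0.95
R3 (z=12.5): elevated=0.94, moderate=0.35; AND[min(a, b)] → w = 0.35
Weighted average = (0.35·-6.0 + 0.95·29.0 + 0.35·12.5) / (0.35 + 0.95 + 0.35)
  = 29.8250 / 1.6500 = 18.076

18.076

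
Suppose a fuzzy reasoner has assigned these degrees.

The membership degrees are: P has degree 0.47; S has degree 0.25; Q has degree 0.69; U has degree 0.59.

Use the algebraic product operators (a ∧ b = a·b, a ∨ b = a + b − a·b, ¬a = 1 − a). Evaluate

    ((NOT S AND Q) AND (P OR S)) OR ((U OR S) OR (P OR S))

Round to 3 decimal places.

0.916

NOT S = 1 − 0.2500 = 0.7500
NOT S AND Q = a·b on (0.7500, 0.6900) = 0.5175
P OR S = a + b − a·b on (0.4700, 0.2500) = 0.6025
(NOT S AND Q) AND (P OR S) = a·b on (0.5175, 0.6025) = 0.3118
U OR S = a + b − a·b on (0.5900, 0.2500) = 0.6925
P OR S = a + b − a·b on (0.4700, 0.2500) = 0.6025
(U OR S) OR (P OR S) = a + b − a·b on (0.6925, 0.6025) = 0.8778
((NOT S AND Q) AND (P OR S)) OR ((U OR S) OR (P OR S)) = a + b − a·b on (0.3118, 0.8778) = 0.9159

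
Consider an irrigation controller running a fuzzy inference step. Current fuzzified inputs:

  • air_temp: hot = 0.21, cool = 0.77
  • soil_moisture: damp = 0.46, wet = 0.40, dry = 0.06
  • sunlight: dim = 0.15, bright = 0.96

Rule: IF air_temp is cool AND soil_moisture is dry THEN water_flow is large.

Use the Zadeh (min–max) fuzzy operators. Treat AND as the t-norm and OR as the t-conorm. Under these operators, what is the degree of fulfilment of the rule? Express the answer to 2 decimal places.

0.06

firing strength: cool=0.77, dry=0.06; AND[min(a, b)] → w = 0.06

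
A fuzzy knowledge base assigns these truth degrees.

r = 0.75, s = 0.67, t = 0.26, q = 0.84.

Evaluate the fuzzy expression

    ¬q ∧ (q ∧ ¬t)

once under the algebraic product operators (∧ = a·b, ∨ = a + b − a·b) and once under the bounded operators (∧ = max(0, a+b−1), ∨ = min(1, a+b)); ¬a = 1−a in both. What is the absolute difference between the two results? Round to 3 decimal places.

0.099

Under algebraic product:
  ¬q = 1 − 0.8400 = 0.1600
  ¬t = 1 − 0.2600 = 0.7400
  q ∧ ¬t = a·b on (0.8400, 0.7400) = 0.6216
  ¬q ∧ (q ∧ ¬t) = a·b on (0.1600, 0.6216) = 0.0995
  → value = 0.0995
Under bounded:
  ¬q = 1 − 0.84 = 0.16
  ¬t = 1 − 0.26 = 0.74
  q ∧ ¬t = max(0, a+b−1) on (0.84, 0.74) = 0.58
  ¬q ∧ (q ∧ ¬t) = max(0, a+b−1) on (0.16, 0.58) = 0.00
  → value = 0.0000
|0.0995 − 0.0000| = 0.099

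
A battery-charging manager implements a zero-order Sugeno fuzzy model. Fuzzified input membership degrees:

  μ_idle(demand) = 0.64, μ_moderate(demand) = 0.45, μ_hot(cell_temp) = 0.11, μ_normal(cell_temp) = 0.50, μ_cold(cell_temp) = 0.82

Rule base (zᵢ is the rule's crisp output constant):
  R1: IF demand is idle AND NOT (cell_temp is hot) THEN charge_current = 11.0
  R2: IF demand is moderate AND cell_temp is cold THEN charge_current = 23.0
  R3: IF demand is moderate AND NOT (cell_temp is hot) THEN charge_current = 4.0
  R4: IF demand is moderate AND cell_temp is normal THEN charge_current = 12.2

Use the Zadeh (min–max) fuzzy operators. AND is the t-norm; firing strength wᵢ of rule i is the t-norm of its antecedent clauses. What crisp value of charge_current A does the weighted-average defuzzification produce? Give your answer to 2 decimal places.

R1 (z=11.0): idle=0.64, ¬hot=1−0.11=0.89; AND[min(a, b)] → w = 0.64
R2 (z=23.0): moderate=0.45, cold=0.82; AND[min(a, b)] → w = 0.45
R3 (z=4.0): moderate=0.45, ¬hot=1−0.11=0.89; AND[min(a, b)] → w = 0.45
R4 (z=12.2): moderate=0.45, normal=0.50; AND[min(a, b)] → w = 0.45
Weighted average = (0.64·11.0 + 0.45·23.0 + 0.45·4.0 + 0.45·12.2) / (0.64 + 0.45 + 0.45 + 0.45)
  = 24.6800 / 1.9900 = 12.40

12.40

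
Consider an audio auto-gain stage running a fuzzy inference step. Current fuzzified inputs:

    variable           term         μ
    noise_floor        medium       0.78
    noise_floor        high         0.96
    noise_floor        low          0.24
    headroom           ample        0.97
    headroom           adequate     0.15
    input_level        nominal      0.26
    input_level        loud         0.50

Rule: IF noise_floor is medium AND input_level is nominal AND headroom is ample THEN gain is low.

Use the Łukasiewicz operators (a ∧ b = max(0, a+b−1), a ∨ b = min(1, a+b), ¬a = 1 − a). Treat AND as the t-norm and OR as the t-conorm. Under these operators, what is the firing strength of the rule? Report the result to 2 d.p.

firing strength: medium=0.78, nominal=0.26, ample=0.97; AND[max(0, a+b−1)] → w = 0.01

0.01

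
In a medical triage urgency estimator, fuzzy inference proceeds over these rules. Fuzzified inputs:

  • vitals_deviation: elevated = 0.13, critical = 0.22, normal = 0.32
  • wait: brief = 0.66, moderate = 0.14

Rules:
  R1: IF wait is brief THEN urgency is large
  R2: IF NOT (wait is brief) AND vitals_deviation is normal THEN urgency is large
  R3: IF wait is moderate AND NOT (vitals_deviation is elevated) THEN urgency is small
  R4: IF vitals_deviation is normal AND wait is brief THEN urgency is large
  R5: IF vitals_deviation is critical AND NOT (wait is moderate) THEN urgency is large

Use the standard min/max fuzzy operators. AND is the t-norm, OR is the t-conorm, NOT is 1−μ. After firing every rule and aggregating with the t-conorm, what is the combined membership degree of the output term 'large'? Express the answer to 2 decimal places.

0.66

R1: brief=0.66 → w = 0.66
R2: ¬brief=1−0.66=0.34, normal=0.32; AND[min(a, b)] → w = 0.32
R3: moderate=0.14, ¬elevated=1−0.13=0.87; AND[min(a, b)] → w = 0.14
R4: normal=0.32, brief=0.66; AND[min(a, b)] → w = 0.32
R5: critical=0.22, ¬moderate=1−0.14=0.86; AND[min(a, b)] → w = 0.22
Rules with consequent 'large': {R1, R2, R4, R5} → strengths 0.66, 0.32, 0.32, 0.22
Aggregate via t-conorm [max(a, b)]: 0.66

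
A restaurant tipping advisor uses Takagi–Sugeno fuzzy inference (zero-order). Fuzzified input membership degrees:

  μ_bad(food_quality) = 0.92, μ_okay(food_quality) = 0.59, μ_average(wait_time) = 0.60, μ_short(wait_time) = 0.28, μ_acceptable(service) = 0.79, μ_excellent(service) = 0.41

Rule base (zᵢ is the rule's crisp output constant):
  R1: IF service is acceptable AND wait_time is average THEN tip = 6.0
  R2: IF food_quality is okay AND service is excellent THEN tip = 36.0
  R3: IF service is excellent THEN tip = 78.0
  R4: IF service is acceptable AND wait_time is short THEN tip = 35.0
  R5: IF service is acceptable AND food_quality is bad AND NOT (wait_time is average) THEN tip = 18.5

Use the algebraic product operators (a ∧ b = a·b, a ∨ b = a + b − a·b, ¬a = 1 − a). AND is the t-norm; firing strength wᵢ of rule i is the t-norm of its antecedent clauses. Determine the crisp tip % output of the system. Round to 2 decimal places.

34.59

R1 (z=6.0): acceptable=0.79, average=0.60; AND[a·b] → w = 0.4740
R2 (z=36.0): okay=0.59, excellent=0.41; AND[a·b] → w = 0.2419
R3 (z=78.0): excellent=0.41 → w = 0.4100
R4 (z=35.0): acceptable=0.79, short=0.28; AND[a·b] → w = 0.2212
R5 (z=18.5): acceptable=0.79, bad=0.92, ¬average=1−0.60=0.40; AND[a·b] → w = 0.2907
Weighted average = (0.4740·6.0 + 0.2419·36.0 + 0.4100·78.0 + 0.2212·35.0 + 0.2907·18.5) / (0.4740 + 0.2419 + 0.4100 + 0.2212 + 0.2907)
  = 56.6527 / 1.6378 = 34.59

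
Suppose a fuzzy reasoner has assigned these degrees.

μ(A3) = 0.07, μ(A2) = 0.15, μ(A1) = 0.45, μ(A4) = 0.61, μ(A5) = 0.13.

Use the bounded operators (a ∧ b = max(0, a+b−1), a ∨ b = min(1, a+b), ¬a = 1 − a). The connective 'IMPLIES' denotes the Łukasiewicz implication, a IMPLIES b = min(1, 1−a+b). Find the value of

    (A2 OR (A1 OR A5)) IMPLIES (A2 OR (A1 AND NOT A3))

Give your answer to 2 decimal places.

0.80

A1 OR A5 = min(1, a+b) on (0.45, 0.13) = 0.58
A2 OR (A1 OR A5) = min(1, a+b) on (0.15, 0.58) = 0.73
NOT A3 = 1 − 0.07 = 0.93
A1 AND NOT A3 = max(0, a+b−1) on (0.45, 0.93) = 0.38
A2 OR (A1 AND NOT A3) = min(1, a+b) on (0.15, 0.38) = 0.53
(A2 OR (A1 OR A5)) IMPLIES (A2 OR (A1 AND NOT A3))  [Łukasiewicz: min(1, 1−a+b)] with a=0.73, b=0.53 → 0.80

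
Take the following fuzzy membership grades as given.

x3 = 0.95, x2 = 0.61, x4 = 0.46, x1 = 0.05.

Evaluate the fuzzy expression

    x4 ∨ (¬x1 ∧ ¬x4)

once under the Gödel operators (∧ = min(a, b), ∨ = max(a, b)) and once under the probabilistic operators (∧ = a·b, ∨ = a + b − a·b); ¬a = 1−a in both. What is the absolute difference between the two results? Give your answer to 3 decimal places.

Under Gödel:
  ¬x1 = 1 − 0.05 = 0.95
  ¬x4 = 1 − 0.46 = 0.54
  ¬x1 ∧ ¬x4 = min(a, b) on (0.95, 0.54) = 0.54
  x4 ∨ (¬x1 ∧ ¬x4) = max(a, b) on (0.46, 0.54) = 0.54
  → value = 0.5400
Under probabilistic:
  ¬x1 = 1 − 0.0500 = 0.9500
  ¬x4 = 1 − 0.4600 = 0.5400
  ¬x1 ∧ ¬x4 = a·b on (0.9500, 0.5400) = 0.5130
  x4 ∨ (¬x1 ∧ ¬x4) = a + b − a·b on (0.4600, 0.5130) = 0.7370
  → value = 0.7370
|0.5400 − 0.7370| = 0.197

0.197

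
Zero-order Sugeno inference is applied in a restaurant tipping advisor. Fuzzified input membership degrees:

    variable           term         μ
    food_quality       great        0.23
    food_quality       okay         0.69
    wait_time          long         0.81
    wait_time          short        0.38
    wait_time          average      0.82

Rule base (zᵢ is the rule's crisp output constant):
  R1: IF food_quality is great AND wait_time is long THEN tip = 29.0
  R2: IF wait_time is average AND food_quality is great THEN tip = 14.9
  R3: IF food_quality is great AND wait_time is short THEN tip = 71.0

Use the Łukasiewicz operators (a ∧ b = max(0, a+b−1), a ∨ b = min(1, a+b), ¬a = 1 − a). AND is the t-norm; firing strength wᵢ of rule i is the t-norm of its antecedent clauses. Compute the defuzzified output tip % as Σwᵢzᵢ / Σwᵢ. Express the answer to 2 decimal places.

R1 (z=29.0): great=0.23, long=0.81; AND[max(0, a+b−1)] → w = 0.04
R2 (z=14.9): average=0.82, great=0.23; AND[max(0, a+b−1)] → w = 0.05
R3 (z=71.0): great=0.23, short=0.38; AND[max(0, a+b−1)] → w = 0.00
Weighted average = (0.04·29.0 + 0.05·14.9 + 0.00·71.0) / (0.04 + 0.05 + 0.00)
  = 1.9050 / 0.0900 = 21.17

21.17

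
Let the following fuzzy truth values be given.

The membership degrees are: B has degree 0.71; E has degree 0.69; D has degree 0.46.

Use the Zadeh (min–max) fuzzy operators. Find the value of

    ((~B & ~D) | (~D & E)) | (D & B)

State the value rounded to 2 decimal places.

0.54

~B = 1 − 0.71 = 0.29
~D = 1 − 0.46 = 0.54
~B & ~D = min(a, b) on (0.29, 0.54) = 0.29
~D = 1 − 0.46 = 0.54
~D & E = min(a, b) on (0.54, 0.69) = 0.54
(~B & ~D) | (~D & E) = max(a, b) on (0.29, 0.54) = 0.54
D & B = min(a, b) on (0.46, 0.71) = 0.46
((~B & ~D) | (~D & E)) | (D & B) = max(a, b) on (0.54, 0.46) = 0.54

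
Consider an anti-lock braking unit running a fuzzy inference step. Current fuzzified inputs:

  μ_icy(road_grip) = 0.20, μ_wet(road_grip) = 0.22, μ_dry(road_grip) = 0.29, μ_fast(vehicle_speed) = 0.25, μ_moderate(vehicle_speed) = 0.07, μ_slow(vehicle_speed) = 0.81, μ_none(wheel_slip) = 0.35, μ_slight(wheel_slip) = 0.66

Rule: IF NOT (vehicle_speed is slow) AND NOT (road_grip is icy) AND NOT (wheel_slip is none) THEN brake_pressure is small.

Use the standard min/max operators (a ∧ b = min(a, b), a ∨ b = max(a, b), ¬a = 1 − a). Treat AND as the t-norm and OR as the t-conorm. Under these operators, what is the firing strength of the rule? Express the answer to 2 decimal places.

0.19

firing strength: ¬slow=1−0.81=0.19, ¬icy=1−0.20=0.80, ¬none=1−0.35=0.65; AND[min(a, b)] → w = 0.19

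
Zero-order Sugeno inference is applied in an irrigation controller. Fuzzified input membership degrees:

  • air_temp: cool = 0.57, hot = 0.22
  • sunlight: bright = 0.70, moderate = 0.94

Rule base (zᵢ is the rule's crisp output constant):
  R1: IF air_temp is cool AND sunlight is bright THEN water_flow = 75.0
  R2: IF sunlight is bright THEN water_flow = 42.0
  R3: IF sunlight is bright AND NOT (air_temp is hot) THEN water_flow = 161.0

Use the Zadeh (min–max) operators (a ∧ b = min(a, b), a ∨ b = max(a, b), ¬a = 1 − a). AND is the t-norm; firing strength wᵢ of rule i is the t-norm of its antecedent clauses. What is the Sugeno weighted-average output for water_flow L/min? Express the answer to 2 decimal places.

93.83

R1 (z=75.0): cool=0.57, bright=0.70; AND[min(a, b)] → w = 0.57
R2 (z=42.0): bright=0.70 → w = 0.70
R3 (z=161.0): bright=0.70, ¬hot=1−0.22=0.78; AND[min(a, b)] → w = 0.70
Weighted average = (0.57·75.0 + 0.70·42.0 + 0.70·161.0) / (0.57 + 0.70 + 0.70)
  = 184.8500 / 1.9700 = 93.83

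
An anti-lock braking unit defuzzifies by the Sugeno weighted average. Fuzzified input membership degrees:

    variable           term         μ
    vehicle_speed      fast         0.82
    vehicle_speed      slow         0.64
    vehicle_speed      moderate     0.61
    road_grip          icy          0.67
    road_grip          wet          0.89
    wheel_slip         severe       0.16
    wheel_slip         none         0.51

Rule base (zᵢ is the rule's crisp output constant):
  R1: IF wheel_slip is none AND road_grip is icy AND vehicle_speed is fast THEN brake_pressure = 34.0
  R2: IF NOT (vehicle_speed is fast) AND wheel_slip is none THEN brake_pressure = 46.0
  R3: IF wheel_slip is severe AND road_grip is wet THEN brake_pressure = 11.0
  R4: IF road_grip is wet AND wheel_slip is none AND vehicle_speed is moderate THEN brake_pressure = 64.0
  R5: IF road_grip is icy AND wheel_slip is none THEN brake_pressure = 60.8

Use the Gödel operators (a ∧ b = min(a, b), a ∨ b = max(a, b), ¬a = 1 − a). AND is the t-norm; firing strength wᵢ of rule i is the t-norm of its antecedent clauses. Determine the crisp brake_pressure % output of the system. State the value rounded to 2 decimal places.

R1 (z=34.0): none=0.51, icy=0.67, fast=0.82; AND[min(a, b)] → w = 0.51
R2 (z=46.0): ¬fast=1−0.82=0.18, none=0.51; AND[min(a, b)] → w = 0.18
R3 (z=11.0): severe=0.16, wet=0.89; AND[min(a, b)] → w = 0.16
R4 (z=64.0): wet=0.89, none=0.51, moderate=0.61; AND[min(a, b)] → w = 0.51
R5 (z=60.8): icy=0.67, none=0.51; AND[min(a, b)] → w = 0.51
Weighted average = (0.51·34.0 + 0.18·46.0 + 0.16·11.0 + 0.51·64.0 + 0.51·60.8) / (0.51 + 0.18 + 0.16 + 0.51 + 0.51)
  = 91.0280 / 1.8700 = 48.68

48.68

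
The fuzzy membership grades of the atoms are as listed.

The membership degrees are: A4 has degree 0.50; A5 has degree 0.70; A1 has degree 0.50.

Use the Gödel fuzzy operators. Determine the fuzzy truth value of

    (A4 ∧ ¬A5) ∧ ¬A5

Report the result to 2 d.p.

0.30

¬A5 = 1 − 0.70 = 0.30
A4 ∧ ¬A5 = min(a, b) on (0.50, 0.30) = 0.30
¬A5 = 1 − 0.70 = 0.30
(A4 ∧ ¬A5) ∧ ¬A5 = min(a, b) on (0.30, 0.30) = 0.30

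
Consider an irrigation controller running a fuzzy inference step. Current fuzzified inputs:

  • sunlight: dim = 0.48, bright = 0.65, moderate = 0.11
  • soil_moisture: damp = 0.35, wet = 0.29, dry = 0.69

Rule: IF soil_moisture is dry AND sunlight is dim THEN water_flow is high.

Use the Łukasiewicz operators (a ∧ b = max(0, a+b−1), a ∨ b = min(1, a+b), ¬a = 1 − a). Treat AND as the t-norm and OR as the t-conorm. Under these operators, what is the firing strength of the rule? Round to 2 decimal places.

0.17

firing strength: dry=0.69, dim=0.48; AND[max(0, a+b−1)] → w = 0.17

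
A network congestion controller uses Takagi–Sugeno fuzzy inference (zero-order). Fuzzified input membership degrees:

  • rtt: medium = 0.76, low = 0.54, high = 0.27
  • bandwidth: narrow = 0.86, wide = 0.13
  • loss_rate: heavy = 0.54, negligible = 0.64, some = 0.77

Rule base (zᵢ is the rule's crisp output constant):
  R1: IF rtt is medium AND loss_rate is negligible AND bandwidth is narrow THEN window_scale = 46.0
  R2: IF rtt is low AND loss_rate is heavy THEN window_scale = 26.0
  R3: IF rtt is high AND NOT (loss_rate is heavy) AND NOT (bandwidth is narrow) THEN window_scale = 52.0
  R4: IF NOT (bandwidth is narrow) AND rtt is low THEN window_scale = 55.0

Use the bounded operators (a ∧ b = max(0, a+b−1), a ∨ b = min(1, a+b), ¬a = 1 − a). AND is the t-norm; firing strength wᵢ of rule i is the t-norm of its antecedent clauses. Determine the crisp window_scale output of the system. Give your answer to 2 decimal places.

41.29

R1 (z=46.0): medium=0.76, negligible=0.64, narrow=0.86; AND[max(0, a+b−1)] → w = 0.26
R2 (z=26.0): low=0.54, heavy=0.54; AND[max(0, a+b−1)] → w = 0.08
R3 (z=52.0): high=0.27, ¬heavy=1−0.54=0.46, ¬narrow=1−0.86=0.14; AND[max(0, a+b−1)] → w = 0.00
R4 (z=55.0): ¬narrow=1−0.86=0.14, low=0.54; AND[max(0, a+b−1)] → w = 0.00
Weighted average = (0.26·46.0 + 0.08·26.0 + 0.00·52.0 + 0.00·55.0) / (0.26 + 0.08 + 0.00 + 0.00)
  = 14.0400 / 0.3400 = 41.29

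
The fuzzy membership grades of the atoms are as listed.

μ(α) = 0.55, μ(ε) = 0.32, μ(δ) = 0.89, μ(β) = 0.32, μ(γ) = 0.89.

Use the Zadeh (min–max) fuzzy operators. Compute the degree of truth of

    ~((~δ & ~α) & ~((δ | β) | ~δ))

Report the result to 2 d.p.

0.89

~δ = 1 − 0.89 = 0.11
~α = 1 − 0.55 = 0.45
~δ & ~α = min(a, b) on (0.11, 0.45) = 0.11
δ | β = max(a, b) on (0.89, 0.32) = 0.89
~δ = 1 − 0.89 = 0.11
(δ | β) | ~δ = max(a, b) on (0.89, 0.11) = 0.89
~((δ | β) | ~δ) = 1 − 0.89 = 0.11
(~δ & ~α) & ~((δ | β) | ~δ) = min(a, b) on (0.11, 0.11) = 0.11
~((~δ & ~α) & ~((δ | β) | ~δ)) = 1 − 0.11 = 0.89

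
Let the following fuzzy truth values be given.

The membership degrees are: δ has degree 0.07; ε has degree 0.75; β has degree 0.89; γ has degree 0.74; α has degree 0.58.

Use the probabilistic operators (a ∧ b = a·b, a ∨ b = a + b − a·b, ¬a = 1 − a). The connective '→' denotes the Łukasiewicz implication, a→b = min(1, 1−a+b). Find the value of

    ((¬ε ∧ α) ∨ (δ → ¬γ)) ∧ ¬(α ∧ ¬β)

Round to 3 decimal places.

0.936

¬ε = 1 − 0.7500 = 0.2500
¬ε ∧ α = a·b on (0.2500, 0.5800) = 0.1450
¬γ = 1 − 0.7400 = 0.2600
δ → ¬γ  [Łukasiewicz: min(1, 1−a+b)] with a=0.0700, b=0.2600 → 1.0000
(¬ε ∧ α) ∨ (δ → ¬γ) = a + b − a·b on (0.1450, 1.0000) = 1.0000
¬β = 1 − 0.8900 = 0.1100
α ∧ ¬β = a·b on (0.5800, 0.1100) = 0.0638
¬(α ∧ ¬β) = 1 − 0.0638 = 0.9362
((¬ε ∧ α) ∨ (δ → ¬γ)) ∧ ¬(α ∧ ¬β) = a·b on (1.0000, 0.9362) = 0.9362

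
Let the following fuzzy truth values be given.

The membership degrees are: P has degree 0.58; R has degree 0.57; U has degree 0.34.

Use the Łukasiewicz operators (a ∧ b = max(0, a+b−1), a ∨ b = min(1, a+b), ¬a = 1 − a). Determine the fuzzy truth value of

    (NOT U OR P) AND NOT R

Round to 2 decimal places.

NOT U = 1 − 0.34 = 0.66
NOT U OR P = min(1, a+b) on (0.66, 0.58) = 1.00
NOT R = 1 − 0.57 = 0.43
(NOT U OR P) AND NOT R = max(0, a+b−1) on (1.00, 0.43) = 0.43

0.43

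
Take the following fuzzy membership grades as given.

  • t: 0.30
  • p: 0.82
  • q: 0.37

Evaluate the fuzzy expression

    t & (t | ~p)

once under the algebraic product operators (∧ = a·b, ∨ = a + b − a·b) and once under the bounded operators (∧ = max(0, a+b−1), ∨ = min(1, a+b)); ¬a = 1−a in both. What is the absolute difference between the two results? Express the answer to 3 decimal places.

0.128

Under algebraic product:
  ~p = 1 − 0.8200 = 0.1800
  t | ~p = a + b − a·b on (0.3000, 0.1800) = 0.4260
  t & (t | ~p) = a·b on (0.3000, 0.4260) = 0.1278
  → value = 0.1278
Under bounded:
  ~p = 1 − 0.82 = 0.18
  t | ~p = min(1, a+b) on (0.30, 0.18) = 0.48
  t & (t | ~p) = max(0, a+b−1) on (0.30, 0.48) = 0.00
  → value = 0.0000
|0.1278 − 0.0000| = 0.128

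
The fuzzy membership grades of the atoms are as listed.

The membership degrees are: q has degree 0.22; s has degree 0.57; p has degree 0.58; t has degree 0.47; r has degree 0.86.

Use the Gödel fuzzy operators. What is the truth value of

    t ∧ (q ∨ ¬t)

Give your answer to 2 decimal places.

0.47

¬t = 1 − 0.47 = 0.53
q ∨ ¬t = max(a, b) on (0.22, 0.53) = 0.53
t ∧ (q ∨ ¬t) = min(a, b) on (0.47, 0.53) = 0.47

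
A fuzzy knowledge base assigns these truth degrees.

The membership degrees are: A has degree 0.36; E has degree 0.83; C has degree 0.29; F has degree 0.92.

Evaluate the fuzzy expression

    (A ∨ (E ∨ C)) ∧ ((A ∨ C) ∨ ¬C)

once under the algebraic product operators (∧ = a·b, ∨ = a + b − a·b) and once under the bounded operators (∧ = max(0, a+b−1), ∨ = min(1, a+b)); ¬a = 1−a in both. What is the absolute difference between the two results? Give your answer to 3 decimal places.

Under algebraic product:
  E ∨ C = a + b − a·b on (0.8300, 0.2900) = 0.8793
  A ∨ (E ∨ C) = a + b − a·b on (0.3600, 0.8793) = 0.9228
  A ∨ C = a + b − a·b on (0.3600, 0.2900) = 0.5456
  ¬C = 1 − 0.2900 = 0.7100
  (A ∨ C) ∨ ¬C = a + b − a·b on (0.5456, 0.7100) = 0.8682
  (A ∨ (E ∨ C)) ∧ ((A ∨ C) ∨ ¬C) = a·b on (0.9228, 0.8682) = 0.8012
  → value = 0.8012
Under bounded:
  E ∨ C = min(1, a+b) on (0.83, 0.29) = 1.00
  A ∨ (E ∨ C) = min(1, a+b) on (0.36, 1.00) = 1.00
  A ∨ C = min(1, a+b) on (0.36, 0.29) = 0.65
  ¬C = 1 − 0.29 = 0.71
  (A ∨ C) ∨ ¬C = min(1, a+b) on (0.65, 0.71) = 1.00
  (A ∨ (E ∨ C)) ∧ ((A ∨ C) ∨ ¬C) = max(0, a+b−1) on (1.00, 1.00) = 1.00
  → value = 1.0000
|0.8012 − 1.0000| = 0.199

0.199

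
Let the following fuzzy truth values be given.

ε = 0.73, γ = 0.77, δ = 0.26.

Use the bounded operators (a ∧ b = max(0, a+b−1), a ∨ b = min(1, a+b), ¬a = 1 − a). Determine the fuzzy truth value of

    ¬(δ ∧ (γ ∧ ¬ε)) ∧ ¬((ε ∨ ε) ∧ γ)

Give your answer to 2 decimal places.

¬ε = 1 − 0.73 = 0.27
γ ∧ ¬ε = max(0, a+b−1) on (0.77, 0.27) = 0.04
δ ∧ (γ ∧ ¬ε) = max(0, a+b−1) on (0.26, 0.04) = 0.00
¬(δ ∧ (γ ∧ ¬ε)) = 1 − 0.00 = 1.00
ε ∨ ε = min(1, a+b) on (0.73, 0.73) = 1.00
(ε ∨ ε) ∧ γ = max(0, a+b−1) on (1.00, 0.77) = 0.77
¬((ε ∨ ε) ∧ γ) = 1 − 0.77 = 0.23
¬(δ ∧ (γ ∧ ¬ε)) ∧ ¬((ε ∨ ε) ∧ γ) = max(0, a+b−1) on (1.00, 0.23) = 0.23

0.23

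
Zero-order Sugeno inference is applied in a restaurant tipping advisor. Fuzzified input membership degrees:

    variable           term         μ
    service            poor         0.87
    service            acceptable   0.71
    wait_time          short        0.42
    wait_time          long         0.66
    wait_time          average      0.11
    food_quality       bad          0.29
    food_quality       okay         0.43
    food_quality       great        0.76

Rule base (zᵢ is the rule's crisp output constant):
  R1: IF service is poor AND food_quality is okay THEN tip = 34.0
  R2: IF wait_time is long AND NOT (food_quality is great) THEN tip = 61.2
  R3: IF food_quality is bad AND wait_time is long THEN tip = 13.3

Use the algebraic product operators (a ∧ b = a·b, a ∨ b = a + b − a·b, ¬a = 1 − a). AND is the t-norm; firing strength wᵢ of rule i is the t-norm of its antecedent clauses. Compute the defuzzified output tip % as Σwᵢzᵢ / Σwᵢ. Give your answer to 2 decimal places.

34.48

R1 (z=34.0): poor=0.87, okay=0.43; AND[a·b] → w = 0.3741
R2 (z=61.2): long=0.66, ¬great=1−0.76=0.24; AND[a·b] → w = 0.1584
R3 (z=13.3): bad=0.29, long=0.66; AND[a·b] → w = 0.1914
Weighted average = (0.3741·34.0 + 0.1584·61.2 + 0.1914·13.3) / (0.3741 + 0.1584 + 0.1914)
  = 24.9591 / 0.7239 = 34.48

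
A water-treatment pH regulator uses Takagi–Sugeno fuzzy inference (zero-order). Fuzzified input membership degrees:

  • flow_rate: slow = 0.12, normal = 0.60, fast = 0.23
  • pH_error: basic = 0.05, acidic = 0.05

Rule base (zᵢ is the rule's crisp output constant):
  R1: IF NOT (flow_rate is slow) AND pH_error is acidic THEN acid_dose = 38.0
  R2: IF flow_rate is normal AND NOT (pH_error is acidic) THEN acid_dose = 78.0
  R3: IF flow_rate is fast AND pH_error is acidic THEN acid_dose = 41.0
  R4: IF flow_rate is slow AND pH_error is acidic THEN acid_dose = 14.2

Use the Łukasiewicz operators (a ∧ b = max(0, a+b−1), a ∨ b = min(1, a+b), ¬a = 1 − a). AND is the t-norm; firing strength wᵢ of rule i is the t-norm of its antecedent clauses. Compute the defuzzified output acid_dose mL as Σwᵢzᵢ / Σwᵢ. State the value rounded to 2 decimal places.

R1 (z=38.0): ¬slow=1−0.12=0.88, acidic=0.05; AND[max(0, a+b−1)] → w = 0.00
R2 (z=78.0): normal=0.60, ¬acidic=1−0.05=0.95; AND[max(0, a+b−1)] → w = 0.55
R3 (z=41.0): fast=0.23, acidic=0.05; AND[max(0, a+b−1)] → w = 0.00
R4 (z=14.2): slow=0.12, acidic=0.05; AND[max(0, a+b−1)] → w = 0.00
Weighted average = (0.00·38.0 + 0.55·78.0 + 0.00·41.0 + 0.00·14.2) / (0.00 + 0.55 + 0.00 + 0.00)
  = 42.9000 / 0.5500 = 78.00

78.00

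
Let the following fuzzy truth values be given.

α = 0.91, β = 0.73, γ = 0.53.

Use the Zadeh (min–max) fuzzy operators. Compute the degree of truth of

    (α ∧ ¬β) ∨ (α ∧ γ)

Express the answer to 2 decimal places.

0.53

¬β = 1 − 0.73 = 0.27
α ∧ ¬β = min(a, b) on (0.91, 0.27) = 0.27
α ∧ γ = min(a, b) on (0.91, 0.53) = 0.53
(α ∧ ¬β) ∨ (α ∧ γ) = max(a, b) on (0.27, 0.53) = 0.53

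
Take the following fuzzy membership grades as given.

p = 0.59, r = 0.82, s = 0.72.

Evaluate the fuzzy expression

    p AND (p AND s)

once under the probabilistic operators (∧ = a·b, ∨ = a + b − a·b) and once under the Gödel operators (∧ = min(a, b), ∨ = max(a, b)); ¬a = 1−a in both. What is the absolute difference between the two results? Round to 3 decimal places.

Under probabilistic:
  p AND s = a·b on (0.5900, 0.7200) = 0.4248
  p AND (p AND s) = a·b on (0.5900, 0.4248) = 0.2506
  → value = 0.2506
Under Gödel:
  p AND s = min(a, b) on (0.59, 0.72) = 0.59
  p AND (p AND s) = min(a, b) on (0.59, 0.59) = 0.59
  → value = 0.5900
|0.2506 − 0.5900| = 0.339

0.339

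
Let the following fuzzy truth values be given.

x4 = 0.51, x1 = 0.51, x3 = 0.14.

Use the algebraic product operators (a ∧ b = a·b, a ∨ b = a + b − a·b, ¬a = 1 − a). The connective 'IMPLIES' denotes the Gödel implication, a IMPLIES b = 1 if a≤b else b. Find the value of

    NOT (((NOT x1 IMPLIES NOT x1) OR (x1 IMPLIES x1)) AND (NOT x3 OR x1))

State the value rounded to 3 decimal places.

NOT x1 = 1 − 0.5100 = 0.4900
NOT x1 = 1 − 0.5100 = 0.4900
NOT x1 IMPLIES NOT x1  [Gödel: 1 if a≤b else b] with a=0.4900, b=0.4900 → 1.0000
x1 IMPLIES x1  [Gödel: 1 if a≤b else b] with a=0.5100, b=0.5100 → 1.0000
(NOT x1 IMPLIES NOT x1) OR (x1 IMPLIES x1) = a + b − a·b on (1.0000, 1.0000) = 1.0000
NOT x3 = 1 − 0.1400 = 0.8600
NOT x3 OR x1 = a + b − a·b on (0.8600, 0.5100) = 0.9314
((NOT x1 IMPLIES NOT x1) OR (x1 IMPLIES x1)) AND (NOT x3 OR x1) = a·b on (1.0000, 0.9314) = 0.9314
NOT (((NOT x1 IMPLIES NOT x1) OR (x1 IMPLIES x1)) AND (NOT x3 OR x1)) = 1 − 0.9314 = 0.0686

0.069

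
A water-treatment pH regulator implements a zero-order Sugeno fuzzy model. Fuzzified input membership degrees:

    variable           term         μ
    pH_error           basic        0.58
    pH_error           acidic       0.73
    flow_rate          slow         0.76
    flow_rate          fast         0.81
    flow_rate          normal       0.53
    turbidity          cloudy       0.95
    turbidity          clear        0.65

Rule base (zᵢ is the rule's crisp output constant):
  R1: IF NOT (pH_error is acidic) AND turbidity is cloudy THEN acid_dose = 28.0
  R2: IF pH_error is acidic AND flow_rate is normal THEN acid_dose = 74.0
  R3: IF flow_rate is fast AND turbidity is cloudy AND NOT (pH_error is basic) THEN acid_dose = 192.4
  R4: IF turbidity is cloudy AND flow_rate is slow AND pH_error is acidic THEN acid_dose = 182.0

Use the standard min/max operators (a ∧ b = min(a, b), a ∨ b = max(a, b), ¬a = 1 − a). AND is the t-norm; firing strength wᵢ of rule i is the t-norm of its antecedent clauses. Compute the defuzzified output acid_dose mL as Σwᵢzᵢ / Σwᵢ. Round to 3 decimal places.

R1 (z=28.0): ¬acidic=1−0.73=0.27, cloudy=0.95; AND[min(a, b)] → w = 0.27
R2 (z=74.0): acidic=0.73, normal=0.53; AND[min(a, b)] → w = 0.53
R3 (z=192.4): fast=0.81, cloudy=0.95, ¬basic=1−0.58=0.42; AND[min(a, b)] → w = 0.42
R4 (z=182.0): cloudy=0.95, slow=0.76, acidic=0.73; AND[min(a, b)] → w = 0.73
Weighted average = (0.27·28.0 + 0.53·74.0 + 0.42·192.4 + 0.73·182.0) / (0.27 + 0.53 + 0.42 + 0.73)
  = 260.4480 / 1.9500 = 133.563

133.563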